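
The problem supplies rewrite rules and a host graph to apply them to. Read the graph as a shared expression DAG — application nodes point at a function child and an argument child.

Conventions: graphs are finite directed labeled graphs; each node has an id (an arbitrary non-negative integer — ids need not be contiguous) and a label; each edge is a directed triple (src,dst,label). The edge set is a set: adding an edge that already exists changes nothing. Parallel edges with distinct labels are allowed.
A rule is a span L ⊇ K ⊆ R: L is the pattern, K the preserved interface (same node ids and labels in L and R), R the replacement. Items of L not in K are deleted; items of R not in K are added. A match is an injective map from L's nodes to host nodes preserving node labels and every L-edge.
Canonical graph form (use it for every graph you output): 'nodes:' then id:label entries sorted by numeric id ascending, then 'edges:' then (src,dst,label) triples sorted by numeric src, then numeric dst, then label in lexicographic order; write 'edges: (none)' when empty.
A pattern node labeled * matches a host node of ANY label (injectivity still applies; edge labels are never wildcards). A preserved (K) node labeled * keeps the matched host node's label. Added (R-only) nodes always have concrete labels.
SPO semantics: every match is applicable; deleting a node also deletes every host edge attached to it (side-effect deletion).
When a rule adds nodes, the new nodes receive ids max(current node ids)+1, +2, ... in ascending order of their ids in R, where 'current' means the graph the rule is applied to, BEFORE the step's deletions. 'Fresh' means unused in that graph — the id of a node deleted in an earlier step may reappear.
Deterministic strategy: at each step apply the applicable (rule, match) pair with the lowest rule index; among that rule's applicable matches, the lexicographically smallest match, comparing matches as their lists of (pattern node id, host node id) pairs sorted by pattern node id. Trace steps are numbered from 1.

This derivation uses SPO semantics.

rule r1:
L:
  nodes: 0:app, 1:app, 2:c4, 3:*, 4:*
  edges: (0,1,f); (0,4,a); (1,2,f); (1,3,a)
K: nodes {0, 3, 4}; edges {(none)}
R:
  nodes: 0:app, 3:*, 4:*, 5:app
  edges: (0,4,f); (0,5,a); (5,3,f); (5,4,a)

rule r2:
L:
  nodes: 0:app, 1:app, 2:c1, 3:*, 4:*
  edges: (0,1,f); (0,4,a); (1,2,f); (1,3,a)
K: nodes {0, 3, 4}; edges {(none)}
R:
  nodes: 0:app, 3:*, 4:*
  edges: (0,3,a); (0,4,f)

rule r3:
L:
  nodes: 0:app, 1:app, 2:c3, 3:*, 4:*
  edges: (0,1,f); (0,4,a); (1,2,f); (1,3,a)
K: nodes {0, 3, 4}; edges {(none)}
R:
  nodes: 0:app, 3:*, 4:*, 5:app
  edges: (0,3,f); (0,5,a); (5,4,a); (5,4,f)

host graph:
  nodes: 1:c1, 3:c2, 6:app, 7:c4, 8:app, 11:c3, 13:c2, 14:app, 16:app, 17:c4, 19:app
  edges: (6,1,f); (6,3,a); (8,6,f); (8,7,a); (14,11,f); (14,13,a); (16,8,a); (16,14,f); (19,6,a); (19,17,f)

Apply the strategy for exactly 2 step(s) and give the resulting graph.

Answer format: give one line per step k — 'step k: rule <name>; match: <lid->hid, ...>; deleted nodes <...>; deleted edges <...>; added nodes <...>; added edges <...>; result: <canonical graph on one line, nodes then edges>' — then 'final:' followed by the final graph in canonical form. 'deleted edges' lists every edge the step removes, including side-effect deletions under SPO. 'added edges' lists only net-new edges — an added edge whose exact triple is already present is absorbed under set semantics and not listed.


step 1: rule r2; match: 0->8, 1->6, 2->1, 3->3, 4->7; deleted nodes 1, 6; deleted edges (6,1,f); (6,3,a); (8,6,f); (8,7,a); (19,6,a); added nodes (none); added edges (8,3,a); (8,7,f); result: nodes: 3:c2, 7:c4, 8:app, 11:c3, 13:c2, 14:app, 16:app, 17:c4, 19:app edges: (8,3,a); (8,7,f); (14,11,f); (14,13,a); (16,8,a); (16,14,f); (19,17,f)
step 2: rule r3; match: 0->16, 1->14, 2->11, 3->13, 4->8; deleted nodes 11, 14; deleted edges (14,11,f); (14,13,a); (16,8,a); (16,14,f); added nodes 20; added edges (16,13,f); (16,20,a); (20,8,a); (20,8,f); result: nodes: 3:c2, 7:c4, 8:app, 13:c2, 16:app, 17:c4, 19:app, 20:app edges: (8,3,a); (8,7,f); (16,13,f); (16,20,a); (19,17,f); (20,8,a); (20,8,f)
final:
nodes: 3:c2, 7:c4, 8:app, 13:c2, 16:app, 17:c4, 19:app, 20:app
edges: (8,3,a); (8,7,f); (16,13,f); (16,20,a); (19,17,f); (20,8,a); (20,8,f)


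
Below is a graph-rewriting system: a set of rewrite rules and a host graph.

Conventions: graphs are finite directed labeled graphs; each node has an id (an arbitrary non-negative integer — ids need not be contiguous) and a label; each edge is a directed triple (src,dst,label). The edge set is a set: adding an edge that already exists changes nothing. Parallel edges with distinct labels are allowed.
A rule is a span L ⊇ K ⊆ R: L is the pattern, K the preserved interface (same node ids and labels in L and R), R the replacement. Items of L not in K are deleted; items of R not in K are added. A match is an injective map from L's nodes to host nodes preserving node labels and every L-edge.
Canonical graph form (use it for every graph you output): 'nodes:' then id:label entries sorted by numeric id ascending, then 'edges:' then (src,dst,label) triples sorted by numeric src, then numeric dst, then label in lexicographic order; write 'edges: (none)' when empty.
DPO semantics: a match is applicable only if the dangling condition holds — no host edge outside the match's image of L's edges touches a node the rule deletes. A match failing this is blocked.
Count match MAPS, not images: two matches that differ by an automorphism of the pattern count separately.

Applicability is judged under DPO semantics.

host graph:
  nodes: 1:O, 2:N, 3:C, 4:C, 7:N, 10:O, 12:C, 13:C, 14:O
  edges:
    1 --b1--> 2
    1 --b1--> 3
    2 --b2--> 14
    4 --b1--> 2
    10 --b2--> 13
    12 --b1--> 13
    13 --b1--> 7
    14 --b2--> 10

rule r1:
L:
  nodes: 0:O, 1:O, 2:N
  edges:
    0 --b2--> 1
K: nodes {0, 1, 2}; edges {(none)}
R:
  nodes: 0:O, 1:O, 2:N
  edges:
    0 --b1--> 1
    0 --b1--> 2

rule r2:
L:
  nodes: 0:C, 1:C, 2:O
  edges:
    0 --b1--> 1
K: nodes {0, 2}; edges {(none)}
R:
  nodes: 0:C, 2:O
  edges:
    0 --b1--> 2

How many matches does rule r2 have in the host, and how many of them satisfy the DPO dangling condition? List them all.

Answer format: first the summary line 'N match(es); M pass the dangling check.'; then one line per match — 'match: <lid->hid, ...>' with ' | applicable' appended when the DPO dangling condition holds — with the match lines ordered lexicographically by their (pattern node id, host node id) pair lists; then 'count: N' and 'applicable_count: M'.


3 match(es); 0 pass the dangling check.
match: 0->12, 1->13, 2->1
match: 0->12, 1->13, 2->10
match: 0->12, 1->13, 2->14
count: 3
applicable_count: 0


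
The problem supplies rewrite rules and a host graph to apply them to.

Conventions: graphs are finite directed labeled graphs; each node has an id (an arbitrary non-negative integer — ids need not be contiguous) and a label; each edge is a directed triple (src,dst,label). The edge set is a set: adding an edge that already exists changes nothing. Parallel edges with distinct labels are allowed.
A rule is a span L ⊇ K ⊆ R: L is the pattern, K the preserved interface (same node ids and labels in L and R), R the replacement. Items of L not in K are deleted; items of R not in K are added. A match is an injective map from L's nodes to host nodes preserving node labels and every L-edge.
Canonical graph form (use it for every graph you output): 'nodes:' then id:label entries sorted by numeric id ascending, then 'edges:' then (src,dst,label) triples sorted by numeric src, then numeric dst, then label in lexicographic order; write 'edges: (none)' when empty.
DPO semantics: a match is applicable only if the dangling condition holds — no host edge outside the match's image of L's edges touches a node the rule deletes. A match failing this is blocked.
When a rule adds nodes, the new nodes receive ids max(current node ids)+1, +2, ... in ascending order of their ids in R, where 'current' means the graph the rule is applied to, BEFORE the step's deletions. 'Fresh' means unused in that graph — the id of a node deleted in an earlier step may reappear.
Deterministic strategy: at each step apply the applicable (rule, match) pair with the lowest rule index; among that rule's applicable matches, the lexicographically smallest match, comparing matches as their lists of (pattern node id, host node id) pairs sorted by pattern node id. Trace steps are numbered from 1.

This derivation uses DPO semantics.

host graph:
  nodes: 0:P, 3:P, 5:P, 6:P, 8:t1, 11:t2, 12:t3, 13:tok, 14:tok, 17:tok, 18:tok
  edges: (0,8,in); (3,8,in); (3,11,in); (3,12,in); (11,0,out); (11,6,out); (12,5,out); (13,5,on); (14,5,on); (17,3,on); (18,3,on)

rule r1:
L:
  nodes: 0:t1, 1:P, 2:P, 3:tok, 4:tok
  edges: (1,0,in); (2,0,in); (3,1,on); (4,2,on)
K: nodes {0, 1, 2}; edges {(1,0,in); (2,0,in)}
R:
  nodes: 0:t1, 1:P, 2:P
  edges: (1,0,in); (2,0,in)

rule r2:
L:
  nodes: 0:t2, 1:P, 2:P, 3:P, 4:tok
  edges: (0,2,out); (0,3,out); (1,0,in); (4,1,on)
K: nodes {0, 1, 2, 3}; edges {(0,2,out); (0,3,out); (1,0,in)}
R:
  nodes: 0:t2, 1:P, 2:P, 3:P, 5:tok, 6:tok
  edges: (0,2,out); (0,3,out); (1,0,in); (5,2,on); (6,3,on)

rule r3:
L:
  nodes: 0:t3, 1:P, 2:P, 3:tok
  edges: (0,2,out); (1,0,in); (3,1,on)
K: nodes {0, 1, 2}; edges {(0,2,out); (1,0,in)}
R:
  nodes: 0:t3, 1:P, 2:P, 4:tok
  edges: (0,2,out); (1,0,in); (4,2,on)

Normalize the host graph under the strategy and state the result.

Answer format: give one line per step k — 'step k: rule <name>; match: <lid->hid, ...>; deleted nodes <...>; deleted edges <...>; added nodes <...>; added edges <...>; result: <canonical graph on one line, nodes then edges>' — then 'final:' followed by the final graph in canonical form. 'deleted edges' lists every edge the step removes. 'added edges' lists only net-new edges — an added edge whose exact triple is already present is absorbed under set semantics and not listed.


step 1: rule r2; match: 0->11, 1->3, 2->0, 3->6, 4->17; deleted nodes 17; deleted edges (17,3,on); added nodes 19, 20; added edges (19,0,on); (20,6,on); result: nodes: 0:P, 3:P, 5:P, 6:P, 8:t1, 11:t2, 12:t3, 13:tok, 14:tok, 18:tok, 19:tok, 20:tok edges: (0,8,in); (3,8,in); (3,11,in); (3,12,in); (11,0,out); (11,6,out); (12,5,out); (13,5,on); (14,5,on); (18,3,on); (19,0,on); (20,6,on)
step 2: rule r1; match: 0->8, 1->0, 2->3, 3->19, 4->18; deleted nodes 18, 19; deleted edges (18,3,on); (19,0,on); added nodes (none); added edges (none); result: nodes: 0:P, 3:P, 5:P, 6:P, 8:t1, 11:t2, 12:t3, 13:tok, 14:tok, 20:tok edges: (0,8,in); (3,8,in); (3,11,in); (3,12,in); (11,0,out); (11,6,out); (12,5,out); (13,5,on); (14,5,on); (20,6,on)
final:
nodes: 0:P, 3:P, 5:P, 6:P, 8:t1, 11:t2, 12:t3, 13:tok, 14:tok, 20:tok
edges: (0,8,in); (3,8,in); (3,11,in); (3,12,in); (11,0,out); (11,6,out); (12,5,out); (13,5,on); (14,5,on); (20,6,on)


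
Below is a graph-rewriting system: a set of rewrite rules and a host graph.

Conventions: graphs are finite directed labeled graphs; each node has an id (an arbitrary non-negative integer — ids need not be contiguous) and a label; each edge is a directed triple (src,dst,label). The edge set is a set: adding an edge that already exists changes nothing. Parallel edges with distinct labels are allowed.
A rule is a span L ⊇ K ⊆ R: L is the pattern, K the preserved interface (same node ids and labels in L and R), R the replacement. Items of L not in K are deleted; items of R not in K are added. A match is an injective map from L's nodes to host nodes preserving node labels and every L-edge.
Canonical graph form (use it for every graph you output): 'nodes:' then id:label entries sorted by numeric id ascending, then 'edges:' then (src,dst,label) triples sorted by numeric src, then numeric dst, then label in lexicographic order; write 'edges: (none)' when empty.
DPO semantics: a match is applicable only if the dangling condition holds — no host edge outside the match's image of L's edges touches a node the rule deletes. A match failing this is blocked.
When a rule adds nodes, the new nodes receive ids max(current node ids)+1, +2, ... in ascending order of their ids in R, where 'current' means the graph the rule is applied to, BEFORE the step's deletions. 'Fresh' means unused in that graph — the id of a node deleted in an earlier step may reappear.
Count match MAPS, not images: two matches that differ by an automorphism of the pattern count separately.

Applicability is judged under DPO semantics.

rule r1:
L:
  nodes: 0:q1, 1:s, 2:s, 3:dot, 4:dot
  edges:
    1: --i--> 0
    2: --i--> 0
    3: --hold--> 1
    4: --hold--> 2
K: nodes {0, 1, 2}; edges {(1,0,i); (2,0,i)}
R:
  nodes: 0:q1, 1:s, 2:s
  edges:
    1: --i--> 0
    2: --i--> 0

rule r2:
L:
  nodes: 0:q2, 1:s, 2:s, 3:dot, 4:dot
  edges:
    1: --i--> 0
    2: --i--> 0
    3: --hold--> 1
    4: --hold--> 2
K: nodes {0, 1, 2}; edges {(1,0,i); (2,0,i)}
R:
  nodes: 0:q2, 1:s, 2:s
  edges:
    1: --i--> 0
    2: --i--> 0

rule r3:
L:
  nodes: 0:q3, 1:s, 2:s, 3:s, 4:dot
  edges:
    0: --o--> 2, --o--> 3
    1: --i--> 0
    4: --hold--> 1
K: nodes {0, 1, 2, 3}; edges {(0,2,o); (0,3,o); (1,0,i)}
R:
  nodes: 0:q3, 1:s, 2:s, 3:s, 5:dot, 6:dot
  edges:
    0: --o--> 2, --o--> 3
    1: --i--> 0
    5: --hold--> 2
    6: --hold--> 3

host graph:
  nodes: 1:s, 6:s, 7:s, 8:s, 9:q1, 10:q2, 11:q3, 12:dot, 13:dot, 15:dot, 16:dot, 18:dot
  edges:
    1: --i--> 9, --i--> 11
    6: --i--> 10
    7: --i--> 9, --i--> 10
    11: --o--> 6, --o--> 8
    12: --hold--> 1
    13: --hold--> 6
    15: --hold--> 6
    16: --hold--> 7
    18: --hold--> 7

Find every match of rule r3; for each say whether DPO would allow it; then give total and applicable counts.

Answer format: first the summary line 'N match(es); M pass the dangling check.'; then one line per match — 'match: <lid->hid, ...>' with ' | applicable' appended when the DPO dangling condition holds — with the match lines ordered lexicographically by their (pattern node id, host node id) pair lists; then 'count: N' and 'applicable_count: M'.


2 match(es); 2 pass the dangling check.
match: 0->11, 1->1, 2->6, 3->8, 4->12 | applicable
match: 0->11, 1->1, 2->8, 3->6, 4->12 | applicable
count: 2
applicable_count: 2


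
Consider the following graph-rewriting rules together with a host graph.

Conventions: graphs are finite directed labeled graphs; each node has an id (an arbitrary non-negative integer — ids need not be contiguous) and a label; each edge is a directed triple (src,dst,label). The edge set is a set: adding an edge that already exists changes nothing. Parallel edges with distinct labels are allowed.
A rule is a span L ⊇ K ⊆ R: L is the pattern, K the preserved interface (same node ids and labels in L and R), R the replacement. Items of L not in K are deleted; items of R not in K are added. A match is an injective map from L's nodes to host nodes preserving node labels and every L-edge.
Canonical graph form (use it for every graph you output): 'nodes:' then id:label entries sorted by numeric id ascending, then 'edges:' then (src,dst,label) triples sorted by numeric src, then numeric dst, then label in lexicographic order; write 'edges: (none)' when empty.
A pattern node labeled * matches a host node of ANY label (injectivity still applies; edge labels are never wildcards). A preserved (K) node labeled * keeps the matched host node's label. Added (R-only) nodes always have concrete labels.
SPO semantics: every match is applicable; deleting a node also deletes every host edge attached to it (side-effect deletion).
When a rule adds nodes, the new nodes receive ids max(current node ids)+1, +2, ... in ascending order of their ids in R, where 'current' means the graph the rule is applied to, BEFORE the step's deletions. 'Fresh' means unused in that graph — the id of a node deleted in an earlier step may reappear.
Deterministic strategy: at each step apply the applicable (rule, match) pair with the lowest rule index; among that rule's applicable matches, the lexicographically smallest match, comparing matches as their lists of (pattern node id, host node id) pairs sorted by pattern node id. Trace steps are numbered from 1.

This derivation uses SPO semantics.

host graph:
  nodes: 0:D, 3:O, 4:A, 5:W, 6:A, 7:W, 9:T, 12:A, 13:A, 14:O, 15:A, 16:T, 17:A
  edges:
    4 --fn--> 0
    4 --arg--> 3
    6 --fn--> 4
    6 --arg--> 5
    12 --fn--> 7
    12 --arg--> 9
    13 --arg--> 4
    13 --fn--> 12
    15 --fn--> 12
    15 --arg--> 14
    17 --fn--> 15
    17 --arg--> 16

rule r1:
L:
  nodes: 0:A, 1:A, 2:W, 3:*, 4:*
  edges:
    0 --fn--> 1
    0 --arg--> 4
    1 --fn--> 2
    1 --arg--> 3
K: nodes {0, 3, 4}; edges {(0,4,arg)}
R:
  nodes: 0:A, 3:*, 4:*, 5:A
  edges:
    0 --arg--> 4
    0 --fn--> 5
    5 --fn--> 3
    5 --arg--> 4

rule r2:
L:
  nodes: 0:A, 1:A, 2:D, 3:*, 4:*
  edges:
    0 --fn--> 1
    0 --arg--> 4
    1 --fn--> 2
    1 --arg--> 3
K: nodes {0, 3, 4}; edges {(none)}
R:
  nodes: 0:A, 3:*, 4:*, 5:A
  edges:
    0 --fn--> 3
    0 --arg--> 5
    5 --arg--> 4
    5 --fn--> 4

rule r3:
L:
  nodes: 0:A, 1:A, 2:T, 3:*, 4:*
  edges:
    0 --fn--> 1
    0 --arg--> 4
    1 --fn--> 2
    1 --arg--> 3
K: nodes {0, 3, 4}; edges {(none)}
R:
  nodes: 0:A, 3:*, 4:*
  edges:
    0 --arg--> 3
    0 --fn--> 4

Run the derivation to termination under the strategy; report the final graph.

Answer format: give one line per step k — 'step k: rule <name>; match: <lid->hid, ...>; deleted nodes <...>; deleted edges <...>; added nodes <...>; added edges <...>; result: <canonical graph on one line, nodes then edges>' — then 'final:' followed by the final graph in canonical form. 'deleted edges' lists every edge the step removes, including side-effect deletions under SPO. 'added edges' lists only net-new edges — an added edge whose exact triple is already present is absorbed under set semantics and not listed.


step 1: rule r1; match: 0->13, 1->12, 2->7, 3->9, 4->4; deleted nodes 7, 12; deleted edges (12,7,fn); (12,9,arg); (13,12,fn); (15,12,fn); added nodes 18; added edges (13,18,fn); (18,4,arg); (18,9,fn); result: nodes: 0:D, 3:O, 4:A, 5:W, 6:A, 9:T, 13:A, 14:O, 15:A, 16:T, 17:A, 18:A edges: (4,0,fn); (4,3,arg); (6,4,fn); (6,5,arg); (13,4,arg); (13,18,fn); (15,14,arg); (17,15,fn); (17,16,arg); (18,4,arg); (18,9,fn)
step 2: rule r2; match: 0->6, 1->4, 2->0, 3->3, 4->5; deleted nodes 0, 4; deleted edges (4,0,fn); (4,3,arg); (6,4,fn); (6,5,arg); (13,4,arg); (18,4,arg); added nodes 19; added edges (6,3,fn); (6,19,arg); (19,5,arg); (19,5,fn); result: nodes: 3:O, 5:W, 6:A, 9:T, 13:A, 14:O, 15:A, 16:T, 17:A, 18:A, 19:A edges: (6,3,fn); (6,19,arg); (13,18,fn); (15,14,arg); (17,15,fn); (17,16,arg); (18,9,fn); (19,5,arg); (19,5,fn)
final:
nodes: 3:O, 5:W, 6:A, 9:T, 13:A, 14:O, 15:A, 16:T, 17:A, 18:A, 19:A
edges: (6,3,fn); (6,19,arg); (13,18,fn); (15,14,arg); (17,15,fn); (17,16,arg); (18,9,fn); (19,5,arg); (19,5,fn)


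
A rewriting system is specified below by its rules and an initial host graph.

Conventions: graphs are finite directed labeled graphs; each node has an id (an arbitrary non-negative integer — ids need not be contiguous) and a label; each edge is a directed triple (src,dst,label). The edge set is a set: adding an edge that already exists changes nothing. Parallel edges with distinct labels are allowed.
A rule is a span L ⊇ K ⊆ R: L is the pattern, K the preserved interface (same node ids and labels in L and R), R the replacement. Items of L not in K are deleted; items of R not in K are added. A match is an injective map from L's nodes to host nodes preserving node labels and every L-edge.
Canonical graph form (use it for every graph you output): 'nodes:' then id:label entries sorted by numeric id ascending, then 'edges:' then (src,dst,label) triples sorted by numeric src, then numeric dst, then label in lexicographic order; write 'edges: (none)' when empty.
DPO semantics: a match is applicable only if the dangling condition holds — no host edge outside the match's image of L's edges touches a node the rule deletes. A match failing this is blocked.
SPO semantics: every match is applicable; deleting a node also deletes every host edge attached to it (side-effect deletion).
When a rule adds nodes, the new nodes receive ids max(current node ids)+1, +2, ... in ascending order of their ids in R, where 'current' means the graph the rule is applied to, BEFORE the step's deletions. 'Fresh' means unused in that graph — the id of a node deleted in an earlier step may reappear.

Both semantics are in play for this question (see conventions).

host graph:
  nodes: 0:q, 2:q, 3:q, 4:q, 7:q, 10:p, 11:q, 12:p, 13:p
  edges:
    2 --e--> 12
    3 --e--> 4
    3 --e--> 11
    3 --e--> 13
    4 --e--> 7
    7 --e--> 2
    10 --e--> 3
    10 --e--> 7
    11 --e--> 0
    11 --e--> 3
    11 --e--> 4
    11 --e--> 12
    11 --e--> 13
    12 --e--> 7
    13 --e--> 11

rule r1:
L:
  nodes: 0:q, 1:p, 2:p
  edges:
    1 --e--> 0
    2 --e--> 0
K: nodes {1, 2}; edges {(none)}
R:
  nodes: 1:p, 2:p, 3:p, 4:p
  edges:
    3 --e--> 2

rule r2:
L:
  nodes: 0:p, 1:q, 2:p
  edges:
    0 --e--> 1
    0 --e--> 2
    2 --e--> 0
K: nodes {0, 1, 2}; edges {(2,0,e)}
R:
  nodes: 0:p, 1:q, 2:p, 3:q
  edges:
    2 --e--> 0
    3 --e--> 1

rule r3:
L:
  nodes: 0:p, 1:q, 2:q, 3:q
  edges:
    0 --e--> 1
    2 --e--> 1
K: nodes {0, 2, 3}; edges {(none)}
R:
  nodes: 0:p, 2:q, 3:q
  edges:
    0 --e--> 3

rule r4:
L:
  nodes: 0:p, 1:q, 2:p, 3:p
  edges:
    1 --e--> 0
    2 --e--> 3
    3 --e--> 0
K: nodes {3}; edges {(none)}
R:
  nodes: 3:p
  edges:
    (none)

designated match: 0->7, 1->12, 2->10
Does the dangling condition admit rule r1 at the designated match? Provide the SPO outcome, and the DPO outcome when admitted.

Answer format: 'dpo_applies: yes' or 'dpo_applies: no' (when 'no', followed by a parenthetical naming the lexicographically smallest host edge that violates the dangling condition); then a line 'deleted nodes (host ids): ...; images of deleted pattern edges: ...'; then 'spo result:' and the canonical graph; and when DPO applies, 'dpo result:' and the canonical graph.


dpo_applies: no
(the rule deletes node 7, which keeps host edge (4,7,e) outside the match image — the dangling condition fails, DPO blocks; SPO proceeds and side-deletes such edges)
deleted nodes (host ids): 7; images of deleted pattern edges: (10,7,e); (12,7,e)
spo result:
nodes: 0:q, 2:q, 3:q, 4:q, 10:p, 11:q, 12:p, 13:p, 14:p, 15:p
edges: (2,12,e); (3,4,e); (3,11,e); (3,13,e); (10,3,e); (11,0,e); (11,3,e); (11,4,e); (11,12,e); (11,13,e); (13,11,e); (14,10,e)


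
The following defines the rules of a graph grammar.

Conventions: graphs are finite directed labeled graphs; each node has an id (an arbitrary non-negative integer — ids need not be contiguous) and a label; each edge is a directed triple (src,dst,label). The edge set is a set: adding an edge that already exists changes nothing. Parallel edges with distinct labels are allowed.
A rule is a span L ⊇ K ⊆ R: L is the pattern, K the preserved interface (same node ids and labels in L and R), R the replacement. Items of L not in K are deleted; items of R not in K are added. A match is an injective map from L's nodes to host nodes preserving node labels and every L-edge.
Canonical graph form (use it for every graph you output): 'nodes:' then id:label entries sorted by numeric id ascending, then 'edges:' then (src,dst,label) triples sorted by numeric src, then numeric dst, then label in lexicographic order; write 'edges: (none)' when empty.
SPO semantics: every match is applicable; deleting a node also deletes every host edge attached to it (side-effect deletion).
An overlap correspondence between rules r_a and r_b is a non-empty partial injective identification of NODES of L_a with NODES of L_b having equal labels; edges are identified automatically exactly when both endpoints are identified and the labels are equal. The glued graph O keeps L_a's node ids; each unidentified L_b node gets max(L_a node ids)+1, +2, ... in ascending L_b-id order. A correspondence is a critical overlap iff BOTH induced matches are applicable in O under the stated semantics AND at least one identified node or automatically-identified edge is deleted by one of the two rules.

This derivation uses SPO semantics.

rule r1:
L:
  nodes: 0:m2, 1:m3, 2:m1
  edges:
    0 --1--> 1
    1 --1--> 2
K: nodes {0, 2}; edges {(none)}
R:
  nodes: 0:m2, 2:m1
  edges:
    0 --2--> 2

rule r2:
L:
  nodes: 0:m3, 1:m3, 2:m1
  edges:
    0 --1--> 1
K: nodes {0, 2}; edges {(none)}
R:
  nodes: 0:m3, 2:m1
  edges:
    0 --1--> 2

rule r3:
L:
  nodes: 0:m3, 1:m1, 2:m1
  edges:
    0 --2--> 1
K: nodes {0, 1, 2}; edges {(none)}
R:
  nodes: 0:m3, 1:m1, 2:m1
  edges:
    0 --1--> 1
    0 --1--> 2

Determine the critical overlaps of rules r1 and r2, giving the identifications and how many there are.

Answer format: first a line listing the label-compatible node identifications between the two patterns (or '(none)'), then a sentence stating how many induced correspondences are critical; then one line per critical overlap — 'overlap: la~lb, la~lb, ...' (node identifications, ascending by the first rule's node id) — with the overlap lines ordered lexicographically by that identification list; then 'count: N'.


label-compatible node identifications between L(r1) and L(r2): 1~0, 1~1, 2~2
4 of the induced correspondences are critical overlaps of r1 and r2.
overlap: 1~0
overlap: 1~0, 2~2
overlap: 1~1
overlap: 1~1, 2~2
count: 4


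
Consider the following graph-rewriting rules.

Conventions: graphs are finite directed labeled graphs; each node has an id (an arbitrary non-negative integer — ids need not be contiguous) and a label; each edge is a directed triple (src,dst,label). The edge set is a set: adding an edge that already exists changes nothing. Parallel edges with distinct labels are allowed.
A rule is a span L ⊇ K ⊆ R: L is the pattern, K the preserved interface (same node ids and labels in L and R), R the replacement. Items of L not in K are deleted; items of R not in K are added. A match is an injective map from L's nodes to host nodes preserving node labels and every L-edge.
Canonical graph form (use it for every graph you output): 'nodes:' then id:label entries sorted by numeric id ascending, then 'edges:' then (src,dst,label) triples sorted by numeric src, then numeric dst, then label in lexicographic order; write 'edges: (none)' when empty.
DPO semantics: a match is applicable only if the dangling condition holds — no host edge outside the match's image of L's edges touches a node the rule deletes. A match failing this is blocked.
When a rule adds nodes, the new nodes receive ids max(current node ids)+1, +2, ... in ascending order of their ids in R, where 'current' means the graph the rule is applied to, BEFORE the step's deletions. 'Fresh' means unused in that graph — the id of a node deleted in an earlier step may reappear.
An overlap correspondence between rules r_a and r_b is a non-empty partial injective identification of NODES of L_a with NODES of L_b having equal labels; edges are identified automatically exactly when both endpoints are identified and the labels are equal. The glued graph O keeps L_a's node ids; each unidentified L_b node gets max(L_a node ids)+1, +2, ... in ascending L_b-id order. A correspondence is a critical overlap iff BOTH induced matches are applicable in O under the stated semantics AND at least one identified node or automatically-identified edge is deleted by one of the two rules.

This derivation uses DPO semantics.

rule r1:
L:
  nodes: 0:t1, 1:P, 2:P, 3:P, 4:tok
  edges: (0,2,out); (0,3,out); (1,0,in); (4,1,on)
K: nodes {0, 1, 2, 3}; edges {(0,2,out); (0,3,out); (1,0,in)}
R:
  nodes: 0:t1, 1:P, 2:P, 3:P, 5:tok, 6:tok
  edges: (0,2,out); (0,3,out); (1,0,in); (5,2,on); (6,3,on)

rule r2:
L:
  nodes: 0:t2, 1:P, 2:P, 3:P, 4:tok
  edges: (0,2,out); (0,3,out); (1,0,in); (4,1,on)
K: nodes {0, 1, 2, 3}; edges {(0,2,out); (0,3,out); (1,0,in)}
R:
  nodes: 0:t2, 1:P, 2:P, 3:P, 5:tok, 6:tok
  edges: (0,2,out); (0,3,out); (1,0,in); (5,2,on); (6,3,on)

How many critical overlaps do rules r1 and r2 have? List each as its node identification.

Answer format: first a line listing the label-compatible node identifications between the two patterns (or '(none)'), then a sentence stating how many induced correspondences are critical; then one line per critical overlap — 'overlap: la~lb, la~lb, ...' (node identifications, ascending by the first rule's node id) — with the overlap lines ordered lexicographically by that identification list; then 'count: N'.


label-compatible node identifications between L(r1) and L(r2): 1~1, 1~2, 1~3, 2~1, 2~2, 2~3, 3~1, 3~2, 3~3, 4~4
7 of the induced correspondences are critical overlaps of r1 and r2.
overlap: 1~1, 2~2, 3~3, 4~4
overlap: 1~1, 2~2, 4~4
overlap: 1~1, 2~3, 3~2, 4~4
overlap: 1~1, 2~3, 4~4
overlap: 1~1, 3~2, 4~4
overlap: 1~1, 3~3, 4~4
overlap: 1~1, 4~4
count: 7


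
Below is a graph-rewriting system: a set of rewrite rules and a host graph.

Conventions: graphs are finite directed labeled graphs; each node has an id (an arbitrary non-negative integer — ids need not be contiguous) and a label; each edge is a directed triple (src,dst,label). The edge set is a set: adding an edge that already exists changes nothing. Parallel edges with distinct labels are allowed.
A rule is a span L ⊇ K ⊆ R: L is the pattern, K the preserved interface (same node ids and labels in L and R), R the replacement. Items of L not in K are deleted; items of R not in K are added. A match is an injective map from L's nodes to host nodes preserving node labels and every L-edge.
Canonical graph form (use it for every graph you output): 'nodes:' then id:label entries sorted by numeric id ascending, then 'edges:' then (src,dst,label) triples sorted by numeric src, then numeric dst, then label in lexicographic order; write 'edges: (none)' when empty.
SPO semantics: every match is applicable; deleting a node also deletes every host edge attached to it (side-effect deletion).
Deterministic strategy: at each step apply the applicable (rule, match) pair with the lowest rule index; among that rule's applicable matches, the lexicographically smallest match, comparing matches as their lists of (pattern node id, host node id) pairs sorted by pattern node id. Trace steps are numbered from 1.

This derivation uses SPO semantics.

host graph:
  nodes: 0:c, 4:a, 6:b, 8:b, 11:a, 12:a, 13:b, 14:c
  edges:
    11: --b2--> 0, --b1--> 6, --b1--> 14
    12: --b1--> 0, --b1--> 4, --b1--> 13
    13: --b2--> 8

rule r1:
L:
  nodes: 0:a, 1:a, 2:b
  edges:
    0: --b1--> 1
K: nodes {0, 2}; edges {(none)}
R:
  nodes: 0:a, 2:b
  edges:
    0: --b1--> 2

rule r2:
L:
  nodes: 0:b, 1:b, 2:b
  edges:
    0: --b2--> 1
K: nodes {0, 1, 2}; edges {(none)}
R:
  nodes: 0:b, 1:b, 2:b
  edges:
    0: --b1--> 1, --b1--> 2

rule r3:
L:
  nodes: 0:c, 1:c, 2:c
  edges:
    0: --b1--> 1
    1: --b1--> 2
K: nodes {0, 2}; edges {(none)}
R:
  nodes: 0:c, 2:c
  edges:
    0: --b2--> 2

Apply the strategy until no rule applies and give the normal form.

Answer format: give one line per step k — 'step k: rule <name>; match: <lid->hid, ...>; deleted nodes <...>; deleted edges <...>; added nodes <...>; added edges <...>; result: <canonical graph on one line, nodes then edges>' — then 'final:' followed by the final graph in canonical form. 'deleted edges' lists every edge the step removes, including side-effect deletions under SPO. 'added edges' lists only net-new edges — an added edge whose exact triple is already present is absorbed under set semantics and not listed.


step 1: rule r1; match: 0->12, 1->4, 2->6; deleted nodes 4; deleted edges (12,4,b1); added nodes (none); added edges (12,6,b1); result: nodes: 0:c, 6:b, 8:b, 11:a, 12:a, 13:b, 14:c edges: (11,0,b2); (11,6,b1); (11,14,b1); (12,0,b1); (12,6,b1); (12,13,b1); (13,8,b2)
step 2: rule r2; match: 0->13, 1->8, 2->6; deleted nodes (none); deleted edges (13,8,b2); added nodes (none); added edges (13,6,b1); (13,8,b1); result: nodes: 0:c, 6:b, 8:b, 11:a, 12:a, 13:b, 14:c edges: (11,0,b2); (11,6,b1); (11,14,b1); (12,0,b1); (12,6,b1); (12,13,b1); (13,6,b1); (13,8,b1)
final:
nodes: 0:c, 6:b, 8:b, 11:a, 12:a, 13:b, 14:c
edges: (11,0,b2); (11,6,b1); (11,14,b1); (12,0,b1); (12,6,b1); (12,13,b1); (13,6,b1); (13,8,b1)


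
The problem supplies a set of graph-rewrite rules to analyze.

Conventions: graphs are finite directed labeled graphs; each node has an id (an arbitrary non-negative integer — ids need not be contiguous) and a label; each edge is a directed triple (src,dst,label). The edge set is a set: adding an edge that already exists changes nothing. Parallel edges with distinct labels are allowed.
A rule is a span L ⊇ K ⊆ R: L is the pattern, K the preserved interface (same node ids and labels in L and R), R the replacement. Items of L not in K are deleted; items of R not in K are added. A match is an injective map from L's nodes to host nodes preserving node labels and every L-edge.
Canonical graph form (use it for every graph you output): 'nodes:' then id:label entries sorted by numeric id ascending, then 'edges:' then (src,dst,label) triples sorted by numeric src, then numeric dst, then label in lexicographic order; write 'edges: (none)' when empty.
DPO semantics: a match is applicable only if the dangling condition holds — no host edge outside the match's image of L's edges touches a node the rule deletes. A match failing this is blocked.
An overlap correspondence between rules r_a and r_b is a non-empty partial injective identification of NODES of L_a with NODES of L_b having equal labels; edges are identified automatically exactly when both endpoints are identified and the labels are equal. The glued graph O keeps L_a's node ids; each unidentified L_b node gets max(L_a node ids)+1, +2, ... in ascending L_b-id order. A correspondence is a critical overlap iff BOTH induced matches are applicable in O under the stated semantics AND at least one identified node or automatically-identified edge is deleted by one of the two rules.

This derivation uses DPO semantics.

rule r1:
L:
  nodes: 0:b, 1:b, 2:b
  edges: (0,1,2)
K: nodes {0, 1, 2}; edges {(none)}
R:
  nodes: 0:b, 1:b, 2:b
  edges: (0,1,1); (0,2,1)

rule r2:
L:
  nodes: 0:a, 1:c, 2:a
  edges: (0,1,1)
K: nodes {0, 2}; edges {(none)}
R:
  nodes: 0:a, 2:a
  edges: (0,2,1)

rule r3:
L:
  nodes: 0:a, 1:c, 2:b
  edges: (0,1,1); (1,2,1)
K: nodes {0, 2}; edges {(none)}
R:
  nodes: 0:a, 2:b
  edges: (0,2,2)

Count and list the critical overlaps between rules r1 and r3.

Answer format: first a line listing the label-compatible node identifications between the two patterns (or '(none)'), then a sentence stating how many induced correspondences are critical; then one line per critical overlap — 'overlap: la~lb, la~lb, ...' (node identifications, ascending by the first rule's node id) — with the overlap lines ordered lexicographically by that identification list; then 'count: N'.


label-compatible node identifications between L(r1) and L(r3): 0~2, 1~2, 2~2
0 of the induced correspondences are critical overlaps of r1 and r3.
count: 0


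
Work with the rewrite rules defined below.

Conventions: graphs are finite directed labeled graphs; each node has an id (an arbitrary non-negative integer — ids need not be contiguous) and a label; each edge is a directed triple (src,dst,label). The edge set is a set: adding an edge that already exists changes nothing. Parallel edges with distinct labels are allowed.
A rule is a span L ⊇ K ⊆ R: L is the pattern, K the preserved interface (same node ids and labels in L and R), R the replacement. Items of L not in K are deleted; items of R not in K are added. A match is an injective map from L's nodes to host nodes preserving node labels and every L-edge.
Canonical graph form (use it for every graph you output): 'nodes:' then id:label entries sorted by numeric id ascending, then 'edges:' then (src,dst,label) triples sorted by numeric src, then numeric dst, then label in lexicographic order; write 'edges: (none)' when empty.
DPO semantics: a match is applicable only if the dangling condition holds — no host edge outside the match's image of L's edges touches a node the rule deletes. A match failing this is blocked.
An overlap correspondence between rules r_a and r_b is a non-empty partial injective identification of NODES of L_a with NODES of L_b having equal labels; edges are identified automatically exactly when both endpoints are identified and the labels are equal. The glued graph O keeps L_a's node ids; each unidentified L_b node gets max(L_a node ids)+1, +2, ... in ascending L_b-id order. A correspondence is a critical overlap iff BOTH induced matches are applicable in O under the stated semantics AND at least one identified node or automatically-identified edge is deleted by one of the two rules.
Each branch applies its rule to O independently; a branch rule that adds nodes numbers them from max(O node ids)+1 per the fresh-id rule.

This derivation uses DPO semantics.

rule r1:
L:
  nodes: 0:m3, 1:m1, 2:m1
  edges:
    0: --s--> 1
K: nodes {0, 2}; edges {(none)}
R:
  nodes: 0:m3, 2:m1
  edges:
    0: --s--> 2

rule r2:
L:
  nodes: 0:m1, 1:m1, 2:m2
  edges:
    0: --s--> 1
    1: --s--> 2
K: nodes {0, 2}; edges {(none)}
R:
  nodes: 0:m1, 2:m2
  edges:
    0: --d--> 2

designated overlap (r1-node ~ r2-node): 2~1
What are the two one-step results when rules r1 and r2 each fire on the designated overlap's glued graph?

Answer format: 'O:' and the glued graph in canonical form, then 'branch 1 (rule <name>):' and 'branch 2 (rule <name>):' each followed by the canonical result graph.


O:
nodes: 0:m3, 1:m1, 2:m1, 3:m1, 4:m2
edges: (0,1,s); (2,4,s); (3,2,s)
branch 1 (rule r1):
nodes: 0:m3, 2:m1, 3:m1, 4:m2
edges: (0,2,s); (2,4,s); (3,2,s)
branch 2 (rule r2):
nodes: 0:m3, 1:m1, 3:m1, 4:m2
edges: (0,1,s); (3,4,d)


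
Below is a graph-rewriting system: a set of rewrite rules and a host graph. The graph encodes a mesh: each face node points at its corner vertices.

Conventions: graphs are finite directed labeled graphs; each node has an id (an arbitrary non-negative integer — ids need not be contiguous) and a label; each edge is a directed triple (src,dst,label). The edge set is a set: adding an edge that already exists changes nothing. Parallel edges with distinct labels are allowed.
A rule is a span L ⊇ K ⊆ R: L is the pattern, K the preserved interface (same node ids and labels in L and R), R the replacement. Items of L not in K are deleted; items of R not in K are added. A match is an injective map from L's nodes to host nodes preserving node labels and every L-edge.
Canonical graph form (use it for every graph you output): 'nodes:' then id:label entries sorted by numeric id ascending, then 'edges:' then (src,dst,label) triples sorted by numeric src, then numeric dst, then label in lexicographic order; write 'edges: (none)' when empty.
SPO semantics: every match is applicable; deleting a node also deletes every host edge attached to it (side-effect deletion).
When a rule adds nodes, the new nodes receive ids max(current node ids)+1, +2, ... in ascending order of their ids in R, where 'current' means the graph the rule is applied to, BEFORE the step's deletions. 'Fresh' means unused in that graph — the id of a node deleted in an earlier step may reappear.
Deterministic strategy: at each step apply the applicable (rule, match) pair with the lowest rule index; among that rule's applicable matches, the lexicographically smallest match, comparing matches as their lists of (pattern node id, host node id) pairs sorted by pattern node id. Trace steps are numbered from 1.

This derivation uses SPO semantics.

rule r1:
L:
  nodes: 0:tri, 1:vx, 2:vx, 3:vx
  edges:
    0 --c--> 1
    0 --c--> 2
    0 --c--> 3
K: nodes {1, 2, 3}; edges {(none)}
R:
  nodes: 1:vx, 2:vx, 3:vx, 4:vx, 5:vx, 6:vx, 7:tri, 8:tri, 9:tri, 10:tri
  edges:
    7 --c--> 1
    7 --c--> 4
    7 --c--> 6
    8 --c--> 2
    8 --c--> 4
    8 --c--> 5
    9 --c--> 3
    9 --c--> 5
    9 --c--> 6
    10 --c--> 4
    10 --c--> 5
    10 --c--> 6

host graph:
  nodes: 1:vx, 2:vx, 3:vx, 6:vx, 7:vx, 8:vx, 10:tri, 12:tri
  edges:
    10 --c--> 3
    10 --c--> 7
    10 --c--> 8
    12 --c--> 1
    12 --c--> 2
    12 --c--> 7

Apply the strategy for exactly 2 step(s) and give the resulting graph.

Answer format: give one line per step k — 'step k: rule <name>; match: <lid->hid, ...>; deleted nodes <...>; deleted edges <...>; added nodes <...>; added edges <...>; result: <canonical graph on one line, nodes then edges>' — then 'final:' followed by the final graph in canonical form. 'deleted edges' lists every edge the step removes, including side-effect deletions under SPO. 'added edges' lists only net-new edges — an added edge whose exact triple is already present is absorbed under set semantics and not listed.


step 1: rule r1; match: 0->10, 1->3, 2->7, 3->8; deleted nodes 10; deleted edges (10,3,c); (10,7,c); (10,8,c); added nodes 13, 14, 15, 16, 17, 18, 19; added edges (16,3,c); (16,13,c); (16,15,c); (17,7,c); (17,13,c); (17,14,c); (18,8,c); (18,14,c); (18,15,c); (19,13,c); (19,14,c); (19,15,c); result: nodes: 1:vx, 2:vx, 3:vx, 6:vx, 7:vx, 8:vx, 12:tri, 13:vx, 14:vx, 15:vx, 16:tri, 17:tri, 18:tri, 19:tri edges: (12,1,c); (12,2,c); (12,7,c); (16,3,c); (16,13,c); (16,15,c); (17,7,c); (17,13,c); (17,14,c); (18,8,c); (18,14,c); (18,15,c); (19,13,c); (19,14,c); (19,15,c)
step 2: rule r1; match: 0->12, 1->1, 2->2, 3->7; deleted nodes 12; deleted edges (12,1,c); (12,2,c); (12,7,c); added nodes 20, 21, 22, 23, 24, 25, 26; added edges (23,1,c); (23,20,c); (23,22,c); (24,2,c); (24,20,c); (24,21,c); (25,7,c); (25,21,c); (25,22,c); (26,20,c); (26,21,c); (26,22,c); result: nodes: 1:vx, 2:vx, 3:vx, 6:vx, 7:vx, 8:vx, 13:vx, 14:vx, 15:vx, 16:tri, 17:tri, 18:tri, 19:tri, 20:vx, 21:vx, 22:vx, 23:tri, 24:tri, 25:tri, 26:tri edges: (16,3,c); (16,13,c); (16,15,c); (17,7,c); (17,13,c); (17,14,c); (18,8,c); (18,14,c); (18,15,c); (19,13,c); (19,14,c); (19,15,c); (23,1,c); (23,20,c); (23,22,c); (24,2,c); (24,20,c); (24,21,c); (25,7,c); (25,21,c); (25,22,c); (26,20,c); (26,21,c); (26,22,c)
final:
nodes: 1:vx, 2:vx, 3:vx, 6:vx, 7:vx, 8:vx, 13:vx, 14:vx, 15:vx, 16:tri, 17:tri, 18:tri, 19:tri, 20:vx, 21:vx, 22:vx, 23:tri, 24:tri, 25:tri, 26:tri
edges: (16,3,c); (16,13,c); (16,15,c); (17,7,c); (17,13,c); (17,14,c); (18,8,c); (18,14,c); (18,15,c); (19,13,c); (19,14,c); (19,15,c); (23,1,c); (23,20,c); (23,22,c); (24,2,c); (24,20,c); (24,21,c); (25,7,c); (25,21,c); (25,22,c); (26,20,c); (26,21,c); (26,22,c)
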